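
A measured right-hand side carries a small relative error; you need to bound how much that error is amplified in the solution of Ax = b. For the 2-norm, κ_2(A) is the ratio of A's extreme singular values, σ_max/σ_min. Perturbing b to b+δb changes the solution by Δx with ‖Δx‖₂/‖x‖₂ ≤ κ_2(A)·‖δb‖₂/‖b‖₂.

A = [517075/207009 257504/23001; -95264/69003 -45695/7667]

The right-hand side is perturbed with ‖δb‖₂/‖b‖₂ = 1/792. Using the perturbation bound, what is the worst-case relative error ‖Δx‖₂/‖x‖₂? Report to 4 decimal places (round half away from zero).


M = AᵀA = [1207763401/148279329 596286080/16475481; 596286080/16475481 294465769/1830609]. tr(M)=14907490/88209, det(M)=28561/88209
λ_max, λ_min = (14907490/88209 ± √222223180751104/7780827681)/2 = 169, 169/88209
σ_max=√169=13, σ_min=√(169/88209)=(13/297) → κ = 297.0000
worst-case relative error ≤ 297.0000 × 1/792 = 0.3750

0.3750


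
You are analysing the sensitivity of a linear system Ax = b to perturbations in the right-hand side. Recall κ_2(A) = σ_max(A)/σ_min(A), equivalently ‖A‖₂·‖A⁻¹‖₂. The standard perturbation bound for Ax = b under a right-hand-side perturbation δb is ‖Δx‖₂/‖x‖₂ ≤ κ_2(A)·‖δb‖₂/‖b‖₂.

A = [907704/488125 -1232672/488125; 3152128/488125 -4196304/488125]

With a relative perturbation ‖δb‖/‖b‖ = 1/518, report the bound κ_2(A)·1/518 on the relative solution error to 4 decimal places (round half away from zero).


0.7539

form AᵀA = [17215739968/381225625 -22953901824/381225625; -22953901824/381225625 30605516032/381225625] with trace 382570048/3049805 and determinant 39337984/381225625
char-poly roots: 3136/25 and 12544/15249025
so κ_2 = √((3136/25) / (12544/15249025)) = 390.5000
bound on ‖Δx‖/‖x‖: κ·ε = 390.5000·1/518 = 0.7539


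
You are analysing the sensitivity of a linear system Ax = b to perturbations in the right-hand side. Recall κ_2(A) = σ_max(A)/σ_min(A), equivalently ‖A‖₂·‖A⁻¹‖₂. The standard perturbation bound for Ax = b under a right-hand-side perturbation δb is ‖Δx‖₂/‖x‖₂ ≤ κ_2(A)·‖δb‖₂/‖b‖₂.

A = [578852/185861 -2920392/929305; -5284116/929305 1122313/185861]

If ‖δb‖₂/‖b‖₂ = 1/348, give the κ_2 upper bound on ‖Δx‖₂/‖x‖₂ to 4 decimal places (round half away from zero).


0.2708

M = AᵀA = [125600771104/2988262225 -26369919828/597652445; -26369919828/597652445 138471803401/2988262225]. tr(M)=62799661/710645, det(M)=78074896/88830625
char-poly roots: 2209/25 and 35344/3553225
so κ_2 = √((2209/25) / (35344/3553225)) = 94.2500
worst-case relative error ≤ 94.2500 × 1/348 = 0.2708


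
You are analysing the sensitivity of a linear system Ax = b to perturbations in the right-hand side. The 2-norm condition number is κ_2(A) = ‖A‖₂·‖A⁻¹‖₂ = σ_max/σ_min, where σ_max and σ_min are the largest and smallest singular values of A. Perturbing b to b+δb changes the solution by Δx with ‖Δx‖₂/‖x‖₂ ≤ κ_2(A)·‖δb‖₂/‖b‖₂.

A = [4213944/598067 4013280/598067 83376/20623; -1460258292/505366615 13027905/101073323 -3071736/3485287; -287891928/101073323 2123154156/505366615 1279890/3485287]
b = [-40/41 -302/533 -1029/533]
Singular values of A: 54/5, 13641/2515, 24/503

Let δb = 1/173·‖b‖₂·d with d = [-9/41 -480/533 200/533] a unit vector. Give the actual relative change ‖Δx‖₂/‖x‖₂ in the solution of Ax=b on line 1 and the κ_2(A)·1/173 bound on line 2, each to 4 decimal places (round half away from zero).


0.7125
1.3084

from the listed singular values, σ₁ = 54/5, σ_n = 24/503
κ_2(A) = (54/5) / (24/503) = 226.3500
bound on ‖Δx‖/‖x‖: κ·ε = 226.3500·1/173 = 1.3084
solve Ax = b  →  x = [0.1924 -0.3260 -0.0356]
‖b‖ = 2.2361, ‖x‖ = 0.3802
with δb = [-0.0028 -0.0116 0.0048], A·Δx = δb → ‖Δx‖ = 0.2709
relative error = 0.7125
tightness: 0.7125 against a bound of 1.3084 (unrounded ratio ≈ 0.5446)


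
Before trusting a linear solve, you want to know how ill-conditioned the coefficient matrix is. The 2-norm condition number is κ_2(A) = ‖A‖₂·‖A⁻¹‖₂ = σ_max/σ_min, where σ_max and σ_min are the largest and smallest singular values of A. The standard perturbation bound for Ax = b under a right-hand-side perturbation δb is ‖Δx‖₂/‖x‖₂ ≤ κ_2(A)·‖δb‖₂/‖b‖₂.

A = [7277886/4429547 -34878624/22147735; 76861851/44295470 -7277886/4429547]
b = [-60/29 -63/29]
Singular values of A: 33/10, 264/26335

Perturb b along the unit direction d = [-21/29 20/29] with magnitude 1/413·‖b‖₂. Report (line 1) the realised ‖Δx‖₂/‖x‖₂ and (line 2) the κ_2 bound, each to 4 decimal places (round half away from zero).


0.7971
0.7971

σ_max = 33/10, σ_min = 264/26335
κ_2(A) = (33/10) / (264/26335) = 329.1875
bound on ‖Δx‖/‖x‖: κ·ε = 329.1875·1/413 = 0.7971
solve Ax = b  →  x = [-0.6583 0.6270]
2-norm of b is 3.0000; of x, 0.9091
δb = ε·‖b‖·d = [-0.0053 0.0050]; solving A·Δx = δb gives ‖Δx‖ = 0.7246
realised ‖Δx‖/‖x‖ = 0.7971
realised/bound = 1 exactly: the bound is attained for this b and d


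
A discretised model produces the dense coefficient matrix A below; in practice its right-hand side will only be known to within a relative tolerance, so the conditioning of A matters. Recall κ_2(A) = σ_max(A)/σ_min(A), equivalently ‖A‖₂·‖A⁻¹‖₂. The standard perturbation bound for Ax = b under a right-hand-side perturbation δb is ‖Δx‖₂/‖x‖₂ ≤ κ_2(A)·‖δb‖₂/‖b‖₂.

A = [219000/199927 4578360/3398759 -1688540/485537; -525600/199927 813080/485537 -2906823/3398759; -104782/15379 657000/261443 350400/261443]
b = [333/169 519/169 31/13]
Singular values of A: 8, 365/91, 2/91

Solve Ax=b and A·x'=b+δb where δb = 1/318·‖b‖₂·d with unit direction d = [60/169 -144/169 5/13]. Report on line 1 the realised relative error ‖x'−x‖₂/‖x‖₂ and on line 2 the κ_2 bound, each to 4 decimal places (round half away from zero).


0.0137
1.1447

σ_max = 8, σ_min = 2/91
κ = σ_max/σ_min = 8/(2/91) = 364.0000
bound on ‖Δx‖/‖x‖: κ·ε = 364.0000·1/318 = 1.1447
solve Ax = b  →  x = [-17.8462 -36.5796 -20.3568]
‖b‖₂ = 4.3589 and ‖x‖₂ = 45.5077
re-solving with b+δb shifts x by Δx of norm 0.6237
dividing the unrounded norms, ‖Δx‖/‖x‖ = 0.0137
realised/bound (from unrounded values) ≈ 0.0120


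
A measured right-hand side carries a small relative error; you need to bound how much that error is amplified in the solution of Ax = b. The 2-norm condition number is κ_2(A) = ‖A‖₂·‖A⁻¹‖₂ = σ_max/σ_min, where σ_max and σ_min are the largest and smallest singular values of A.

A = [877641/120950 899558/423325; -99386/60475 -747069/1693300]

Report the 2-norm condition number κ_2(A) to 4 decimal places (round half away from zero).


AᵀA = [96343133/1740500 98347779/6091750; 98347779/6091750 1606827557/341138000]; tr = 163920653/2729104, det = 923521/10916416
eigenvalues of AᵀA: λ = (tr ± √(tr²−4·det))/2 = 961/16, 961/682276
σ_max=√(961/16)=(31/4), σ_min=√(961/682276)=(31/826) → κ = 206.5000

206.5000


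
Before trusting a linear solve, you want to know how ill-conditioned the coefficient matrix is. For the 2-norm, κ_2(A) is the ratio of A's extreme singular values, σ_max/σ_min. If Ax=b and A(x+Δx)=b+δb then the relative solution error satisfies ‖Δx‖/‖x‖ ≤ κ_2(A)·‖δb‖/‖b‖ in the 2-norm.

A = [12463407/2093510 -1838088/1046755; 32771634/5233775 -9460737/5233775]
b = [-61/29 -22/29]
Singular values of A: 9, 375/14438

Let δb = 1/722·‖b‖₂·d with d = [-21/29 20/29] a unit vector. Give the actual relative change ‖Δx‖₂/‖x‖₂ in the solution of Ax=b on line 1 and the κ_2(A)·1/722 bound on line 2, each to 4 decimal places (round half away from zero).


from the listed singular values, σ₁ = 9, σ_n = 375/14438
κ = σ_max/σ_min = 9/(375/14438) = 346.5120
bound on ‖Δx‖/‖x‖: κ·ε = 346.5120·1/722 = 0.4799
solve Ax = b  →  x = [10.5670 37.0235]
2-norm of b is 2.2361; of x, 38.5020
with δb = [-0.0022 0.0021], A·Δx = δb → ‖Δx‖ = 0.1192
realised ‖Δx‖/‖x‖ = 0.0031
so the bound overstates the realised error by a factor of ≈ 154.9675 (computed from the unrounded values)

0.0031
0.4799


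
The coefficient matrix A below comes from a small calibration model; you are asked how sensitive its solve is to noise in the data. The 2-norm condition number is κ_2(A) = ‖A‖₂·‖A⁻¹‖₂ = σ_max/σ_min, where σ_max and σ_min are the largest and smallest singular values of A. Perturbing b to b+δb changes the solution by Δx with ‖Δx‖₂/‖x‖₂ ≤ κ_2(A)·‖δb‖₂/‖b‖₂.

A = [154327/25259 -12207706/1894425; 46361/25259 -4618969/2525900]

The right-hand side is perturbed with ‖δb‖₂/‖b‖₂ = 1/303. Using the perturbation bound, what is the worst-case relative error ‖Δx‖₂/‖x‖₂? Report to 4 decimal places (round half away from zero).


0.4312

form AᵀA = [25966165250/638017081 -327133385635/7656204972; -327133385635/7656204972 4122341190601/91874459664] with trace 9347763361/109244304 and determinant 46854025/109244304
eigenvalues of AᵀA: λ = (tr ± √(tr²−4·det))/2 = 1369/16, 34225/6827769
so κ_2 = √((1369/16) / (34225/6827769)) = 130.6500
bound on ‖Δx‖/‖x‖: κ·ε = 130.6500·1/303 = 0.4312


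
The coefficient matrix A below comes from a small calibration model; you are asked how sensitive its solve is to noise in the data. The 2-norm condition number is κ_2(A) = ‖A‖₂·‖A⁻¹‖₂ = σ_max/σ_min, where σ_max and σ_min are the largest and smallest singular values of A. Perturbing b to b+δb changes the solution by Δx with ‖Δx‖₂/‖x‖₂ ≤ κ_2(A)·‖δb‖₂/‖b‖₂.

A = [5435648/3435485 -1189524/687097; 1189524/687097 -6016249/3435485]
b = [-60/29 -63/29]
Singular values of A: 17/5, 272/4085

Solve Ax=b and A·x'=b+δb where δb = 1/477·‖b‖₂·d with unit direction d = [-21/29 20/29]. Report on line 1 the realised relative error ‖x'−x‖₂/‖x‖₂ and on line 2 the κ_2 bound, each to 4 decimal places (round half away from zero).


0.1070
0.1070

σ_max = 17/5, σ_min = 272/4085
κ = σ_max/σ_min = (17/5)/(272/4085) = 51.0625
perturbation bound = 51.0625·1/477 = 0.1070
solve Ax = b  →  x = [-0.6085 0.6389]
2-norm of b is 3.0000; of x, 0.8824
Δx = A⁻¹·δb where δb = 1/477·3.0000·d; ‖Δx‖ = 0.0945
relative error = 0.1070
realised/bound = 1 exactly: the bound is attained for this b and d


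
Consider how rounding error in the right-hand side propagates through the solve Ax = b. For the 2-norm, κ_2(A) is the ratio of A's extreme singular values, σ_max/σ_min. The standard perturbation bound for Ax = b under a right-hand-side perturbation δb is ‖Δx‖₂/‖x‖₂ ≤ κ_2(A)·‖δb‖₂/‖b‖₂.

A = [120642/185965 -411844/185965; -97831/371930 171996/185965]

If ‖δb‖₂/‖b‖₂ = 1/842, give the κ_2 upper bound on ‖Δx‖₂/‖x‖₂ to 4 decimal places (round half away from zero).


0.4247

form AᵀA = [401117593/818532100 -343780794/204633025; -343780794/204633025 1178687008/204633025] with trace 204634625/32741284 and determinant 2500/8185321
eigenvalues of AᵀA: λ = (tr ± √(tr²−4·det))/2 = 25/4, 400/8185321
κ_2(A) = √(λ_max/λ_min) = √((25/4) / (400/8185321)) = 357.6250
perturbation bound = 357.6250·1/842 = 0.4247


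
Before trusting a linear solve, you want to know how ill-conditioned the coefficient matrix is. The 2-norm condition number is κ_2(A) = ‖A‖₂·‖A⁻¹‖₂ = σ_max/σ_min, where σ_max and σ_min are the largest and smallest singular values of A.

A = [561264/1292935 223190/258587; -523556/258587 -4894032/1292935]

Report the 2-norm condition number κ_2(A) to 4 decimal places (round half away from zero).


185.5000

AᵀA = [4264003216/994456225 1598791392/198891245; 1598791392/198891245 14989228804/994456225]; tr = 13324036/688205, det = 937024/86025625
solving λ² − 13324036/688205·λ + 937024/86025625 = 0 gives λ = 484/25, 1936/3441025
σ_max=√(484/25)=(22/5), σ_min=√(1936/3441025)=(44/1855) → κ = 185.5000


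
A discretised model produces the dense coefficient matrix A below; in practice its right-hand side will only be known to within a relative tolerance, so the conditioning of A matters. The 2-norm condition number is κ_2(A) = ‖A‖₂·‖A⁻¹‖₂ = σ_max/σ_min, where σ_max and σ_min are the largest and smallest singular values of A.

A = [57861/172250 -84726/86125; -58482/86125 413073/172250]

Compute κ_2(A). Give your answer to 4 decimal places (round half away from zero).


53.0000

AᵀA = [100760193/175562500 -85975344/43890625; -85975344/43890625 1179546057/175562500]; tr = 204849/28090, det = 531441/28090000
eigenvalues of AᵀA: λ = (tr ± √(tr²−4·det))/2 = 729/100, 729/280900
so κ_2 = √((729/100) / (729/280900)) = 53.0000


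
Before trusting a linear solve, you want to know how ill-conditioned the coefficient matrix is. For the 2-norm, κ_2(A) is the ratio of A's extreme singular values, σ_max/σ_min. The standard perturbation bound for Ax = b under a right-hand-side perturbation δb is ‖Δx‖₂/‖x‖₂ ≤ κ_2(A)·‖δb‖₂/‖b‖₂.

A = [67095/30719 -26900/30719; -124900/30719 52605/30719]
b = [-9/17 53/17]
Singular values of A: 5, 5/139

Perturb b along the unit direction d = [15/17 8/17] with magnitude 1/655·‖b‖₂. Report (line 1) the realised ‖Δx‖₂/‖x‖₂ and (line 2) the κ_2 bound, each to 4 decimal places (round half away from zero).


0.0048
0.2122

largest singular value 5, smallest 5/139
condition number: 5 ÷ (5/139) = 139.0000
κ_2(A)·‖δb‖/‖b‖ = 0.2122
solve Ax = b  →  x = [10.1385 25.8923]
‖b‖ = 3.1623, ‖x‖ = 27.8065
re-solving with b+δb shifts x by Δx of norm 0.1342
dividing the unrounded norms, ‖Δx‖/‖x‖ = 0.0048
realised/bound (from unrounded values) ≈ 0.0227


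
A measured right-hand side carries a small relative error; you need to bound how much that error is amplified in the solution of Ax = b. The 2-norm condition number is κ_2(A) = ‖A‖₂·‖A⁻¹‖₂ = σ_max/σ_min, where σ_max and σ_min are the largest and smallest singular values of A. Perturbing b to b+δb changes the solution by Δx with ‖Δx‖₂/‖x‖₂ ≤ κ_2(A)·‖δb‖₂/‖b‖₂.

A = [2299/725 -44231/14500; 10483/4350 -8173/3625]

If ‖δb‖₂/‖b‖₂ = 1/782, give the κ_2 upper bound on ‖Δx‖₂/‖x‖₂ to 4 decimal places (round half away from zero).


AᵀA = [12006709/756900 -19056653/1261500; -19056653/1261500 121005929/8410000]; tr = 2722621/90000, det = 14641/360000
solving λ² − 2722621/90000·λ + 14641/360000 = 0 gives λ = 121/4, 121/90000
σ_max=√(121/4)=(11/2), σ_min=√(121/90000)=(11/300) → κ = 150.0000
worst-case relative error ≤ 150.0000 × 1/782 = 0.1918

0.1918


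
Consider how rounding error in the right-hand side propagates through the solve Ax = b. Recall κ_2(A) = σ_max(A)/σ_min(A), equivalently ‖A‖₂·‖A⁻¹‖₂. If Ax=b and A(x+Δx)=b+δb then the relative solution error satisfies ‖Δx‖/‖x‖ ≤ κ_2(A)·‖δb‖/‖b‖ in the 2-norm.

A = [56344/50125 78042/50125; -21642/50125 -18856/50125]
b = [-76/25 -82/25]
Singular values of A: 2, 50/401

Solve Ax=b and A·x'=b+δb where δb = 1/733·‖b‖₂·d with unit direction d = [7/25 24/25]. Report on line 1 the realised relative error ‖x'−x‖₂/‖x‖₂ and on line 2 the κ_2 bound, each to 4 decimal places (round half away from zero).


0.0015
0.0219

largest singular value 2, smallest 50/401
κ = σ_max/σ_min = 2/(50/401) = 16.0400
κ_2(A)·‖δb‖/‖b‖ = 0.0219
solve Ax = b  →  x = [25.0640 -20.0480]
‖b‖ = 4.4721, ‖x‖ = 32.0956
Δx = A⁻¹·δb where δb = 1/733·4.4721·d; ‖Δx‖ = 0.0489
dividing the unrounded norms, ‖Δx‖/‖x‖ = 0.0015
so the bound overstates the realised error by a factor of ≈ 14.3536 (computed from the unrounded values)


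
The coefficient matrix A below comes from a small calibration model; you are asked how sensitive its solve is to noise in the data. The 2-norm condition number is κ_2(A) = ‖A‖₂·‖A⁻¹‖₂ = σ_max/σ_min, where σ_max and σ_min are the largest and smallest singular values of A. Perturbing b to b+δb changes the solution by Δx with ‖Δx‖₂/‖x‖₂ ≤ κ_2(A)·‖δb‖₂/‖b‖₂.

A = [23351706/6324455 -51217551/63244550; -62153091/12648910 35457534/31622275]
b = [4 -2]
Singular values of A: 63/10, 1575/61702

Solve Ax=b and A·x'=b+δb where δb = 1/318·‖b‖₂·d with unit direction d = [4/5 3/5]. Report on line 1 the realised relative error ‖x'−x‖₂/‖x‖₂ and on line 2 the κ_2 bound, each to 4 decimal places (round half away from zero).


σ_max = 63/10, σ_min = 1575/61702
κ = σ_max/σ_min = (63/10)/(1575/61702) = 246.8080
perturbation bound = 246.8080·1/318 = 0.7761
solve Ax = b  →  x = [17.8186 76.3014]
2-norm of b is 4.4721; of x, 78.3543
with δb = [0.0113 0.0084], A·Δx = δb → ‖Δx‖ = 0.5509
dividing the unrounded norms, ‖Δx‖/‖x‖ = 0.0070
so the bound overstates the realised error by a factor of ≈ 110.3795 (computed from the unrounded values)

0.0070
0.7761


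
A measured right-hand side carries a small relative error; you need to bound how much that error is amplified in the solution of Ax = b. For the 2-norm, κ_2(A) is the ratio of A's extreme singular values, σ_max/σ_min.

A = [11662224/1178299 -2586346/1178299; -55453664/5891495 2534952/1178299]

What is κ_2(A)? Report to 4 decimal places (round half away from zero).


M = AᵀA = [7699519104256/41271954025 -346474564128/8254390805; -346474564128/8254390805 15594729220/1650878161]. tr(M)=4812247076/24552025, det(M)=9834496/24552025
eigenvalues of AᵀA: λ = (tr ± √(tr²−4·det))/2 = 196, 50176/24552025
σ_max=√196=14, σ_min=√(50176/24552025)=(224/4955) → κ = 309.6875

309.6875


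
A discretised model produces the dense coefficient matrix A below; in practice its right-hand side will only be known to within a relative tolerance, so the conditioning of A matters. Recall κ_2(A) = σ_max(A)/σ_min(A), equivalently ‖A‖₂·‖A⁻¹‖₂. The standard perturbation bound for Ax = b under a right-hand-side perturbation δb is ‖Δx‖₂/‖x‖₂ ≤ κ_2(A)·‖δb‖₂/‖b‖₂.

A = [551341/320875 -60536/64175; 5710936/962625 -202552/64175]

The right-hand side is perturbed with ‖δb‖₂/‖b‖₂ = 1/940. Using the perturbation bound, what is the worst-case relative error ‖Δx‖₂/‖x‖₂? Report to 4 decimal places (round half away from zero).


M = AᵀA = [56560931329/1482635025 -2011023112/98842335; -2011023112/98842335 71507072/6589489]. tr(M)=251384161/5130225, det(M)=153664/5130225
char-poly roots: 49 and 3136/5130225
σ_max=√49=7, σ_min=√(3136/5130225)=(56/2265) → κ = 283.1250
κ_2(A)·‖δb‖/‖b‖ = 0.3012

0.3012


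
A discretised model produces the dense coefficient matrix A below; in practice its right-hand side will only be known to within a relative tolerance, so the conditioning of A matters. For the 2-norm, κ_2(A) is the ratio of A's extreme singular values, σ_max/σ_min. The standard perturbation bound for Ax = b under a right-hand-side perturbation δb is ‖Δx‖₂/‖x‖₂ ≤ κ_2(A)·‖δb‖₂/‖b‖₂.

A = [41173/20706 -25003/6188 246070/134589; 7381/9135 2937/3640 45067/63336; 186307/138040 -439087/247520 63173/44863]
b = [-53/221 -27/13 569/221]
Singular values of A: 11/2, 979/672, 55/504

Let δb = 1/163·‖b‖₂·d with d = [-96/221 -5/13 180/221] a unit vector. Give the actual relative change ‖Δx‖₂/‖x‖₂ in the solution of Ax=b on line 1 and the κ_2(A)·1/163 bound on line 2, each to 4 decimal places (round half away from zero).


from the listed singular values, σ₁ = 11/2, σ_n = 55/504
condition number: (11/2) ÷ (55/504) = 50.4000
worst-case relative error ≤ 50.4000 × 1/163 = 0.3092
solve Ax = b  →  x = [-19.2779 -0.5573 19.6037]
‖b‖ = 3.3166, ‖x‖ = 27.5001
Δx = A⁻¹·δb where δb = 1/163·3.3166·d; ‖Δx‖ = 0.1865
relative error = 0.0068
tightness: 0.0068 against a bound of 0.3092 (unrounded ratio ≈ 0.0219)

0.0068
0.3092


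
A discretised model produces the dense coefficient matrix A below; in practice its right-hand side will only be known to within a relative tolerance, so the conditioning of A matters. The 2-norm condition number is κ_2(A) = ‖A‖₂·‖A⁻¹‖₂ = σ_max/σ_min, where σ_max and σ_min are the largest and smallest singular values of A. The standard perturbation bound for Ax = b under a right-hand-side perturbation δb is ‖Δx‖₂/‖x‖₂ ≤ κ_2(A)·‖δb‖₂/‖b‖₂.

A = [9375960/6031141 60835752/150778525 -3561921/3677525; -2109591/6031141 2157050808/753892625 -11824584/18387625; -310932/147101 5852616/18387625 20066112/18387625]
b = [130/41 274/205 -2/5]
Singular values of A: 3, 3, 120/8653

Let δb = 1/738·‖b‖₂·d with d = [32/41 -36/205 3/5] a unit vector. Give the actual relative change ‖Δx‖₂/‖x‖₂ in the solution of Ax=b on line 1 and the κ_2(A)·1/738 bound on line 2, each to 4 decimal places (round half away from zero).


0.0023
0.2931

σ_max = 3, σ_min = 120/8653
κ = σ_max/σ_min = 3/(120/8653) = 216.3250
κ_2(A)·‖δb‖/‖b‖ = 0.2931
solve Ax = b  →  x = [68.4549 36.1822 121.6722]
‖b‖₂ = 3.4641 and ‖x‖₂ = 144.2197
Δx = A⁻¹·δb where δb = 1/738·3.4641·d; ‖Δx‖ = 0.3385
realised ‖Δx‖/‖x‖ = 0.0023
realised/bound (from unrounded values) ≈ 0.0080


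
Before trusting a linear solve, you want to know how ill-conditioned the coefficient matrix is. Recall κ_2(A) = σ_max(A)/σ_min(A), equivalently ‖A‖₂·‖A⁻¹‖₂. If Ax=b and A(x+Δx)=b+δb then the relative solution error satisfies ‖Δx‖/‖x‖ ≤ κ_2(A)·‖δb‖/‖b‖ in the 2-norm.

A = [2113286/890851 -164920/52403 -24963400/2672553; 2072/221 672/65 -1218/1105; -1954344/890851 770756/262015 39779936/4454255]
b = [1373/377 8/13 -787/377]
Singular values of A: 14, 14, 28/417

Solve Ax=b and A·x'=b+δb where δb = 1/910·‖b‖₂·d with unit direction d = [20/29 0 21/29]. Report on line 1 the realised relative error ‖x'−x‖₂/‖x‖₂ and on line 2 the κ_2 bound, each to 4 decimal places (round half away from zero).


0.0047
0.2291

from the listed singular values, σ₁ = 14, σ_n = 28/417
κ = σ_max/σ_min = 14/(28/417) = 208.5000
perturbation bound = 208.5000·1/910 = 0.2291
solve Ax = b  →  x = [10.6092 -8.9929 5.3345]
‖b‖ = 4.2426, ‖x‖ = 14.8958
with δb = [0.0032 0.0000 0.0034], A·Δx = δb → ‖Δx‖ = 0.0694
relative error = 0.0047
tightness: 0.0047 against a bound of 0.2291 (unrounded ratio ≈ 0.0203)


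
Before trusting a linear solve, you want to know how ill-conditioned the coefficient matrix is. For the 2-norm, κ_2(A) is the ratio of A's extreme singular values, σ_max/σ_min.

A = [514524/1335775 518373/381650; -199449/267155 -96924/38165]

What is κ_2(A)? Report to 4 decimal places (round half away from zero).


251.4400

M = AᵀA = [4357206009/6174030625 2133711234/882004375; 2133711234/882004375 4180403961/504002500]. tr(M)=355629789/39513796, det(M)=50625/39513796
eigenvalues of AᵀA: λ = (tr ± √(tr²−4·det))/2 = 9, 5625/39513796
so κ_2 = √(9 / (5625/39513796)) = 251.4400


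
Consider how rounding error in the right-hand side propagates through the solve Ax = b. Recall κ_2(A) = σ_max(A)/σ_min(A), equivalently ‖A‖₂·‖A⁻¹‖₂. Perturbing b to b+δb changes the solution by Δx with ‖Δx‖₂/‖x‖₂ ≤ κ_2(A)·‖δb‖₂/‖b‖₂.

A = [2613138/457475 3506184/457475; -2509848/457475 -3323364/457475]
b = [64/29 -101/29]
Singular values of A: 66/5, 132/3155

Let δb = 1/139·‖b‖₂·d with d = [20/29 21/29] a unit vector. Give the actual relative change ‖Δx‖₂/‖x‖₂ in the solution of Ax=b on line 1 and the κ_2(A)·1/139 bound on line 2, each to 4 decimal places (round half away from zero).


0.0297
2.2698

σ_max = 66/5, σ_min = 132/3155
condition number: (66/5) ÷ (132/3155) = 315.5000
bound on ‖Δx‖/‖x‖: κ·ε = 315.5000·1/139 = 2.2698
solve Ax = b  →  x = [19.3030 -14.0985]
2-norm of b is 4.1231; of x, 23.9034
re-solving with b+δb shifts x by Δx of norm 0.7090
dividing the unrounded norms, ‖Δx‖/‖x‖ = 0.0297
so the bound overstates the realised error by a factor of ≈ 76.5261 (computed from the unrounded values)


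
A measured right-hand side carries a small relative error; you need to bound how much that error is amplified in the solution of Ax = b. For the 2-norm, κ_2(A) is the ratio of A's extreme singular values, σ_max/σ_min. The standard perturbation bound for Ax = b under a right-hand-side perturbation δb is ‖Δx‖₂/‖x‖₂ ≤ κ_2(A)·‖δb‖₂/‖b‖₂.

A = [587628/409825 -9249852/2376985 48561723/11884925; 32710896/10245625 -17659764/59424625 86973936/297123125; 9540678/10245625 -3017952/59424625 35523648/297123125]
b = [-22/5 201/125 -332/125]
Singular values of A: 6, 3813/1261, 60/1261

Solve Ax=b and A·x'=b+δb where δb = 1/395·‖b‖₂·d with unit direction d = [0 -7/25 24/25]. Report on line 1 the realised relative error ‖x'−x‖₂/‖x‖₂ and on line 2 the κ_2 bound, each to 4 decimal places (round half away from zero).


0.0045
0.3192

σ_max = 6, σ_min = 60/1261
condition number: 6 ÷ (60/1261) = 126.1000
perturbation bound = 126.1000·1/395 = 0.3192
solve Ax = b  →  x = [0.3541 -45.0571 -44.1126]
2-norm of b is 5.3852; of x, 63.0570
δb = ε·‖b‖·d = [0.0000 -0.0038 0.0131]; solving A·Δx = δb gives ‖Δx‖ = 0.2865
relative error = 0.0045
so the bound overstates the realised error by a factor of ≈ 70.2563 (computed from the unrounded values)


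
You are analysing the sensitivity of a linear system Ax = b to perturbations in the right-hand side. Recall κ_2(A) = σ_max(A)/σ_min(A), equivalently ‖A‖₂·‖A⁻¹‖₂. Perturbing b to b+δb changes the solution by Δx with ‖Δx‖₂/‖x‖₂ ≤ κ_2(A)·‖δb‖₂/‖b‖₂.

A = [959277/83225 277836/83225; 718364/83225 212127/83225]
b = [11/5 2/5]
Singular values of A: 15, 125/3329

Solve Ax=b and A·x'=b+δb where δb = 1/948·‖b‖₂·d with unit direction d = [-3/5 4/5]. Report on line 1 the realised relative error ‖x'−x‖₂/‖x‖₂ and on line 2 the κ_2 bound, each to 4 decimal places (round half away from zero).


0.0024
0.4214

largest singular value 15, smallest 125/3329
condition number: 15 ÷ (125/3329) = 399.4800
bound on ‖Δx‖/‖x‖: κ·ε = 399.4800·1/948 = 0.4214
solve Ax = b  →  x = [7.5850 -25.5294]
‖b‖₂ = 2.2361 and ‖x‖₂ = 26.6323
Δx = A⁻¹·δb where δb = 1/948·2.2361·d; ‖Δx‖ = 0.0628
relative error = 0.0024
realised/bound (from unrounded values) ≈ 0.0056


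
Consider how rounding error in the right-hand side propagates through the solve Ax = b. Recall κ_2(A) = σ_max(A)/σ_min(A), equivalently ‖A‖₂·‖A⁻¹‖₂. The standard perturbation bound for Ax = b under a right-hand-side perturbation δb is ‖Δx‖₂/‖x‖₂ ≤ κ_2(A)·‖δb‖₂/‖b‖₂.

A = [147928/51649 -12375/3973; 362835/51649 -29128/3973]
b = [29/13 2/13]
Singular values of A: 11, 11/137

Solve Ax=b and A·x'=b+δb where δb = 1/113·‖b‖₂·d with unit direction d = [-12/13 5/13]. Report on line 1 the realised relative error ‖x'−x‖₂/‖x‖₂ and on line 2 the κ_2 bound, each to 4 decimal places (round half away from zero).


σ_max = 11, σ_min = 11/137
κ = σ_max/σ_min = 11/(11/137) = 137.0000
perturbation bound = 137.0000·1/113 = 1.2124
solve Ax = b  →  x = [-17.9749 -17.2445]
2-norm of b is 2.2361; of x, 24.9093
δb = ε·‖b‖·d = [-0.0183 0.0076]; solving A·Δx = δb gives ‖Δx‖ = 0.2465
dividing the unrounded norms, ‖Δx‖/‖x‖ = 0.0099
so the bound overstates the realised error by a factor of ≈ 122.5373 (computed from the unrounded values)

0.0099
1.2124


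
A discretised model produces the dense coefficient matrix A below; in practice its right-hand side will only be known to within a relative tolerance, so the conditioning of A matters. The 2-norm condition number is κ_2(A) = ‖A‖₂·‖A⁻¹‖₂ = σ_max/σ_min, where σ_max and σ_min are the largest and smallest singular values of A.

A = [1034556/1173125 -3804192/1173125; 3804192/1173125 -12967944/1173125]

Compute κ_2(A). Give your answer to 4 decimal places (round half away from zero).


187.7000

form AᵀA = [24867492624/2201955625 -85229117568/2201955625; -85229117568/2201955625 292223117376/2201955625] with trace 507344976/3523129 and determinant 2073600/3523129
λ_max, λ_min = (507344976/3523129 ± √257369702431262976/12412437950641)/2 = 144, 14400/3523129
so κ_2 = √(144 / (14400/3523129)) = 187.7000


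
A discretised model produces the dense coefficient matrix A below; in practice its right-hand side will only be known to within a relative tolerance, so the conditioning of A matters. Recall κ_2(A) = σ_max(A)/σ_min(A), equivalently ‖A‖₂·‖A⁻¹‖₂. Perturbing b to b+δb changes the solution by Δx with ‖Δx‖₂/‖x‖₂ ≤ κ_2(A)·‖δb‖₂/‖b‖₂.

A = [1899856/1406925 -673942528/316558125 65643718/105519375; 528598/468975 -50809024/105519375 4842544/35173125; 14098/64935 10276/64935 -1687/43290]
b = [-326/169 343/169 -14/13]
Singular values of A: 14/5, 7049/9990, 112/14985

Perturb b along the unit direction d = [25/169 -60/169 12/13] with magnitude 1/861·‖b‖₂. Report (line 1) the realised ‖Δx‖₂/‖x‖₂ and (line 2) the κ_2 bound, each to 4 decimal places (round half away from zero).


0.0017
0.4351

σ_max = 14/5, σ_min = 112/14985
κ = σ_max/σ_min = (14/5)/(112/14985) = 374.6250
worst-case relative error ≤ 374.6250 × 1/861 = 0.4351
solve Ax = b  →  x = [2.0533 -73.0181 -257.4419]
‖b‖₂ = 3.0000 and ‖x‖₂ = 267.6045
δb = ε·‖b‖·d = [0.0005 -0.0012 0.0032]; solving A·Δx = δb gives ‖Δx‖ = 0.4662
relative error = 0.0017
realised/bound (from unrounded values) ≈ 0.0040


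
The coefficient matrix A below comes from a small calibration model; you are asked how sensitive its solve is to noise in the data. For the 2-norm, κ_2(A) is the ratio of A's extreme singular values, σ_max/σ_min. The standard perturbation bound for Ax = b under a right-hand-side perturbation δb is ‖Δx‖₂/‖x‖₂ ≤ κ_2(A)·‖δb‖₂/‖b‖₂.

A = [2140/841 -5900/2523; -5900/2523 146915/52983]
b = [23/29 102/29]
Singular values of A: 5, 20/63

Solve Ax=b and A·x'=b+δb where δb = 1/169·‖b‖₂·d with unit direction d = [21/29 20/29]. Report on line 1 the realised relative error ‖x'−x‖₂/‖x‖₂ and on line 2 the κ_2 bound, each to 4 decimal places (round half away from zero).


σ_max = 5, σ_min = 20/63
condition number: 5 ÷ (20/63) = 15.7500
κ_2(A)·‖δb‖/‖b‖ = 0.0932
solve Ax = b  →  x = [6.5672 6.8069]
‖b‖ = 3.6056, ‖x‖ = 9.4585
re-solving with b+δb shifts x by Δx of norm 0.0672
realised ‖Δx‖/‖x‖ = 0.0071
realised/bound (from unrounded values) ≈ 0.0762

0.0071
0.0932


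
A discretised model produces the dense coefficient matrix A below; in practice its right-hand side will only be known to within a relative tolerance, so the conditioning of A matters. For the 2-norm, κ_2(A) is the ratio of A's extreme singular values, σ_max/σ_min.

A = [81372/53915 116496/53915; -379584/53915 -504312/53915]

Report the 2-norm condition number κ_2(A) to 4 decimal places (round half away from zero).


131.5000

M = AᵀA = [17930448/345845 23903424/345845; 23903424/345845 31874112/345845]. tr(M)=9960912/69169, det(M)=82944/69169
λ_max, λ_min = (9960912/69169 ± √99196819257600/4784350561)/2 = 144, 576/69169
so κ_2 = √(144 / (576/69169)) = 131.5000


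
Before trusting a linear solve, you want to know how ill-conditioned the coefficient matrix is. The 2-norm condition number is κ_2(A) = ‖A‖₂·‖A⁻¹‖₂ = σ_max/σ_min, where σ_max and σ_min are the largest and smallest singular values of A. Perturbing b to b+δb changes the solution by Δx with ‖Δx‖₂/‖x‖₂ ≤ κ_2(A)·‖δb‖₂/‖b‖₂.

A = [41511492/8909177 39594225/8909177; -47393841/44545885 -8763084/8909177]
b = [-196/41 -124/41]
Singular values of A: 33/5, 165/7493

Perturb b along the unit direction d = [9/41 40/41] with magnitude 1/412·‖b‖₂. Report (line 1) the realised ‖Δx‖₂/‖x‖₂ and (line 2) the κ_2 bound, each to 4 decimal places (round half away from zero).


largest singular value 33/5, smallest 165/7493
condition number: (33/5) ÷ (165/7493) = 299.7200
bound on ‖Δx‖/‖x‖: κ·ε = 299.7200·1/412 = 0.7275
solve Ax = b  →  x = [124.8359 -131.9565]
2-norm of b is 5.6569; of x, 181.6495
δb = ε·‖b‖·d = [0.0030 0.0134]; solving A·Δx = δb gives ‖Δx‖ = 0.6235
dividing the unrounded norms, ‖Δx‖/‖x‖ = 0.0034
so the bound overstates the realised error by a factor of ≈ 211.9352 (computed from the unrounded values)

0.0034
0.7275


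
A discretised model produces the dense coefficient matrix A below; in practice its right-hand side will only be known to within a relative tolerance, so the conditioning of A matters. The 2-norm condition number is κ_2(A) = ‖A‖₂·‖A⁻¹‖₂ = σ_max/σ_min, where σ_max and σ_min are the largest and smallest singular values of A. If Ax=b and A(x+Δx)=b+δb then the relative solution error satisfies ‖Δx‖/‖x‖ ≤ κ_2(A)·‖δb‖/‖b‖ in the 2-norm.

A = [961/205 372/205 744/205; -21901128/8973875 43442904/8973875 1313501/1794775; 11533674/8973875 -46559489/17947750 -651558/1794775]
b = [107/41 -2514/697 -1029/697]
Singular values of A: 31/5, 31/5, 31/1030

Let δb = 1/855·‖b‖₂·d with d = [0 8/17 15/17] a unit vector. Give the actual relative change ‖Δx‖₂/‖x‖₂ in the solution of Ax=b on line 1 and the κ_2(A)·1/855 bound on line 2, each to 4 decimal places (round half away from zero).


from the listed singular values, σ₁ = 31/5, σ_n = 31/1030
condition number: (31/5) ÷ (31/1030) = 206.0000
κ_2(A)·‖δb‖/‖b‖ = 0.2409
solve Ax = b  →  x = [48.3419 35.6516 -79.5484]
2-norm of b is 4.6904; of x, 99.6791
with δb = [0.0000 0.0026 0.0048], A·Δx = δb → ‖Δx‖ = 0.1823
relative error = 0.0018
so the bound overstates the realised error by a factor of ≈ 131.7603 (computed from the unrounded values)

0.0018
0.2409


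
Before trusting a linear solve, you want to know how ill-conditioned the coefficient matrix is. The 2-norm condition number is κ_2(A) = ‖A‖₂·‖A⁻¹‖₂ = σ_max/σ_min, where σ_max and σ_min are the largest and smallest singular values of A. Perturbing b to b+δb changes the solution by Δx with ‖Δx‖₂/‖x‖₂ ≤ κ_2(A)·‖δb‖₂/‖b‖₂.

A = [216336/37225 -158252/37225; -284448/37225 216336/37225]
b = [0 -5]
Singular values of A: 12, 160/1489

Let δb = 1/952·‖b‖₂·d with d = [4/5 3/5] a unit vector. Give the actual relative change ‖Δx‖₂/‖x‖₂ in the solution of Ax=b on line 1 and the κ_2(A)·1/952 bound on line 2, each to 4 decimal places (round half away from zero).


0.0018
0.1173

largest singular value 12, smallest 160/1489
condition number: 12 ÷ (160/1489) = 111.6750
perturbation bound = 111.6750·1/952 = 0.1173
solve Ax = b  →  x = [-16.4846 -22.5350]
‖b‖₂ = 5.0000 and ‖x‖₂ = 27.9207
δb = ε·‖b‖·d = [0.0042 0.0032]; solving A·Δx = δb gives ‖Δx‖ = 0.0489
dividing the unrounded norms, ‖Δx‖/‖x‖ = 0.0018
realised/bound (from unrounded values) ≈ 0.0149


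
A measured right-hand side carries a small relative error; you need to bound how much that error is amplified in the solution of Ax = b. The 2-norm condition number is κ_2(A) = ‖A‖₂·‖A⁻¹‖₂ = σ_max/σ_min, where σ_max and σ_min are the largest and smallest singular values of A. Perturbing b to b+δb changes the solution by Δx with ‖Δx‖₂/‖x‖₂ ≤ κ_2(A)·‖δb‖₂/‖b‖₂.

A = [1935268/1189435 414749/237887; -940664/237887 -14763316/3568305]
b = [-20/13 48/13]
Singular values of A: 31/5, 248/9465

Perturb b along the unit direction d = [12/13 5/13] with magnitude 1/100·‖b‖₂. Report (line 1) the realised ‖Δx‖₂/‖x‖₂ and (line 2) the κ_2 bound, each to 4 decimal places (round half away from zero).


2.3663
2.3663

σ_max = 31/5, σ_min = 248/9465
κ = σ_max/σ_min = (31/5)/(248/9465) = 236.6250
perturbation bound = 236.6250·1/100 = 2.3663
solve Ax = b  →  x = [-0.4449 -0.4672]
2-norm of b is 4.0000; of x, 0.6452
with δb = [0.0369 0.0154], A·Δx = δb → ‖Δx‖ = 1.5266
relative error = 2.3663
realised/bound = 1 exactly: the bound is attained for this b and d


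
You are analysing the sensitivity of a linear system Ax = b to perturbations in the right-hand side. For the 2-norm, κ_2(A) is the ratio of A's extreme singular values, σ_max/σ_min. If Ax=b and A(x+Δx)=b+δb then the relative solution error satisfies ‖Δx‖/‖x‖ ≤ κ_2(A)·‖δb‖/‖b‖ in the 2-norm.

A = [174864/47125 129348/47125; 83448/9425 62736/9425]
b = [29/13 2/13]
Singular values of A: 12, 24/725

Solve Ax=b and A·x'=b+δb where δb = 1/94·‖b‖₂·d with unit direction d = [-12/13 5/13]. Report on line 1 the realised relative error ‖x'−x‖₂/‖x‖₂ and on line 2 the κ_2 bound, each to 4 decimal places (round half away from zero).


σ_max = 12, σ_min = 24/725
condition number: 12 ÷ (24/725) = 362.5000
worst-case relative error ≤ 362.5000 × 1/94 = 3.8564
solve Ax = b  →  x = [36.3167 -48.2833]
‖b‖₂ = 2.2361 and ‖x‖₂ = 60.4167
δb = ε·‖b‖·d = [-0.0220 0.0091]; solving A·Δx = δb gives ‖Δx‖ = 0.7186
dividing the unrounded norms, ‖Δx‖/‖x‖ = 0.0119
realised/bound (from unrounded values) ≈ 0.0031

0.0119
3.8564


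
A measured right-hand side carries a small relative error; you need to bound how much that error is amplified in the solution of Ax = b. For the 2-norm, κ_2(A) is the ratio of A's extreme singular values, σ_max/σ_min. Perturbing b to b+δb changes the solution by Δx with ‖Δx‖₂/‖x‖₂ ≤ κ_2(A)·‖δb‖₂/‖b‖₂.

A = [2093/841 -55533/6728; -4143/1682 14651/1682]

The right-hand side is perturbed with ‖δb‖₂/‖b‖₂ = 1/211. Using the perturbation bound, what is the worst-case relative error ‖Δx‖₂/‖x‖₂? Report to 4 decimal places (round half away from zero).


0.5498

AᵀA = [41245/3364 -282555/6728; -282555/6728 7750705/53824]; tr = 8410625/53824, det = 390625/215296
char-poly roots: 625/4 and 625/53824
κ = σ_max/σ_min = (25/2)/(25/232) = 116.0000
bound on ‖Δx‖/‖x‖: κ·ε = 116.0000·1/211 = 0.5498


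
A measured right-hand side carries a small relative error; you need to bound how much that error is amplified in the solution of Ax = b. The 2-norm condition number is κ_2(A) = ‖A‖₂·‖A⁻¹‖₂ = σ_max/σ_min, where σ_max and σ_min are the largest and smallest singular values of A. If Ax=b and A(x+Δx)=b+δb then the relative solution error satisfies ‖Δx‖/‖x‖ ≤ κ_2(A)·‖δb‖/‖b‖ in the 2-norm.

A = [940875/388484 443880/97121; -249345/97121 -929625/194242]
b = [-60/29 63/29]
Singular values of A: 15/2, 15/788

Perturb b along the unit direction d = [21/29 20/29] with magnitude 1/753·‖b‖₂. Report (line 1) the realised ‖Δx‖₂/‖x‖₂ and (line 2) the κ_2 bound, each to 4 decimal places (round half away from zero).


0.5232
0.5232

largest singular value 15/2, smallest 15/788
κ_2(A) = (15/2) / (15/788) = 394.0000
κ_2(A)·‖δb‖/‖b‖ = 0.5232
solve Ax = b  →  x = [-0.1882 -0.3529]
‖b‖₂ = 3.0000 and ‖x‖₂ = 0.4000
δb = ε·‖b‖·d = [0.0029 0.0027]; solving A·Δx = δb gives ‖Δx‖ = 0.2093
dividing the unrounded norms, ‖Δx‖/‖x‖ = 0.5232
tightness: 0.5232 against a bound of 0.5232; the bound is attained (ratio 1)


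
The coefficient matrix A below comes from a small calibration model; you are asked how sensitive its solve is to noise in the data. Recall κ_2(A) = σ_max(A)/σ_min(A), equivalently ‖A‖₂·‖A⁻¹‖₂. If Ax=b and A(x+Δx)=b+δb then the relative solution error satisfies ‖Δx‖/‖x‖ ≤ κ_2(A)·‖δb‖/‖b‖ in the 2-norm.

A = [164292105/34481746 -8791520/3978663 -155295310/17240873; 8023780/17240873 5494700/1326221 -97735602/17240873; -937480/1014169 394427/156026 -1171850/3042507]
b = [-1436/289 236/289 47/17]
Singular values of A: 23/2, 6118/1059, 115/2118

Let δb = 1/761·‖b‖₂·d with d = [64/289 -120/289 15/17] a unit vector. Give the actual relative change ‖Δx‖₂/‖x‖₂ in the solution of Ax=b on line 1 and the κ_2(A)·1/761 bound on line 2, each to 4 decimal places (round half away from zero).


σ_max = 23/2, σ_min = 115/2118
κ_2(A) = (23/2) / (115/2118) = 211.8000
worst-case relative error ≤ 211.8000 × 1/761 = 0.2783
solve Ax = b  →  x = [15.3133 7.7227 6.7574]
2-norm of b is 5.7446; of x, 18.4337
with δb = [0.0017 -0.0031 0.0067], A·Δx = δb → ‖Δx‖ = 0.1390
dividing the unrounded norms, ‖Δx‖/‖x‖ = 0.0075
so the bound overstates the realised error by a factor of ≈ 36.9023 (computed from the unrounded values)

0.0075
0.2783
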